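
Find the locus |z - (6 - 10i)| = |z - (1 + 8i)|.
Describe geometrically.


Equal distances means the locus is the perpendicular bisector of z1 and z2.
Midpoint = ((6+1)/2, (-10+8)/2) = (3.5000, -1.0000)

Perpendicular bisector through (3.5000, -1.0000)


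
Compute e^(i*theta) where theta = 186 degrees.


cos(186°) = -0.9945
sin(186°) = -0.1045

e^(i*186°) = -0.9945 - 0.1045i


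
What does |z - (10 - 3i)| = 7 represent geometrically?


|z - z0| = r is a circle with center z0 and radius r.
Center = (10, -3), radius = 7

Circle with center (10, -3) and radius 7


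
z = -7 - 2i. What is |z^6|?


|z| = sqrt(49+4) = sqrt(53) = 7.2801
|z^6| = |z|^6 = (sqrt(53))^6 = 53^3 = 148877

|z^6| = 148877


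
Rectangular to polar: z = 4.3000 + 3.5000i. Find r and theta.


r = sqrt(18.49+12.25) = sqrt(30.74) = 5.5444
theta = atan2(3.5, 4.3) = 39.1440 degrees

r = 5.5444, theta = 39.1440 degrees


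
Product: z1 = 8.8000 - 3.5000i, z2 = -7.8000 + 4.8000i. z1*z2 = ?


Real = 8.8*(-7.8) - (-3.5)*4.8 = -68.64 - (-16.8) = -51.84
Imag = 8.8*4.8 - (7.8)*(-3.5) = 42.24 + 27.3 = 69.54

-51.8400 + 69.5400i


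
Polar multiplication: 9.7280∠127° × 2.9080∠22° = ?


r = 9.7280 * 2.9080 = 28.2890
theta = 127° + 22° = 149° = 149° (mod 360)

28.2890 cis(149°)


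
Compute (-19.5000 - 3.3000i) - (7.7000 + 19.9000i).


Real: -19.5 - 7.7 = -27.2
Imag: -3.3 - 19.9 = -23.2

-27.2000 - 23.2000i


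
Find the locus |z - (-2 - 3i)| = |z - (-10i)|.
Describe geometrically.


Equal distances means the locus is the perpendicular bisector of z1 and z2.
Midpoint = ((-2+0)/2, (-3+(-10))/2) = (-1.0000, -6.5000)

Perpendicular bisector through (-1.0000, -6.5000)


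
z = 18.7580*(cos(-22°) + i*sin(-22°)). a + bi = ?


a = 18.7580*cos(-22°) = 18.7580*0.927184 = 17.3921
b = 18.7580*sin(-22°) = 18.7580*(-0.37461) = -7.0269

17.3921 - 7.0269i


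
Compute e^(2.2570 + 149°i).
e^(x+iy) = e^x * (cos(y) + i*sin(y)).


e^2.2570 = 9.5544
cos(149°) = -0.85717
sin(149°) = 0.51504
Real = 9.5544*(-0.85717) = -8.1897
Imag = 9.5544*0.51504 = 4.9209

-8.1897 + 4.9209i


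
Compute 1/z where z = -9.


|z|^2 = 81+0 = 81
1/z = (-9 - 0i)/81

1/z = -0.1111 + 0i


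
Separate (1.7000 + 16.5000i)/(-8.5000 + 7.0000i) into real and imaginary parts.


Multiply by conjugate: (1.7000 + 16.5000i)(-8.5000 - 7.0000i) / ((-8.5)^2 + 7^2)
Numerator real = 1.7*(-8.5) + 16.5*7 = 101.05
Numerator imag = 16.5*(-8.5) - 1.7*7 = -152.15
Denominator = 121.25
Re(z) = 101.05/121.25 = 0.8334
Im(z) = -152.15/121.25 = -1.2548

Re(z) = 0.8334, Im(z) = -1.2548


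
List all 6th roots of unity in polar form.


The 6th roots of unity are cis(360k/6°) for k=0..5
Angle step = 360/6 = 60°
Primitive root: cis(60°)
Primitive root = 0.5000 + 0.8660i

6 roots at angles: 0°, 60°, 120°, 180°, 240°, 300°


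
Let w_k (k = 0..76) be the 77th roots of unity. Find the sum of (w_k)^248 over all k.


The roots are w_k = w^k with w = e^(2*pi*i/77), and (w^k)^248 = (w^248)^k.
So S = 1 + u + u^2 + ... + u^(76) with u = w^248.
248 = 3*77 + 17, so 248 is not a multiple of 77: u = (w^77)^3 * w^17 = w^17 ≠ 1 (w is a primitive 77th root), while u^77 = (w^77)^248 = 1.
Geometric series: S = (1 - u^77)/(1 - u) = (1 - 1)/(1 - u) = 0

S = 0


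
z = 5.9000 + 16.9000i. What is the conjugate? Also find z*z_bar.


z_bar = 5.9000 - 16.9000i
z*z_bar = 5.9^2 + 16.9^2 = 34.81 + 285.61 = 320.42

z_bar = 5.9000 - 16.9000i, z*z_bar = 320.42


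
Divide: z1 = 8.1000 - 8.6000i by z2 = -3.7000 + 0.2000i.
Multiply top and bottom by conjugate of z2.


Conjugate of z2 = -3.7000 - 0.2000i
Numerator: (8.1000 - 8.6000i)(-3.7000 - 0.2000i) = -31.6900 + 30.2000i
Denominator: (-3.7)^2 + 0.2^2 = 13.73
Result = (-31.6900 + 30.2000i)/13.73

-2.3081 + 2.1996i


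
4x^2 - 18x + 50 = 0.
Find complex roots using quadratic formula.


disc = (-18)^2 - 4*4*50 = 324 - 800 = -476
sqrt(|disc|) = sqrt(476) = 21.8174
Real part = 18/(2*4) = 2.2500
Imag part = 21.8174/(2*4) = 2.7272

2.2500 ± 2.7272i


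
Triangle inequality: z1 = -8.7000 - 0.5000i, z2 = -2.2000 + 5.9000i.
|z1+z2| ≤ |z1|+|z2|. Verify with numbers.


|z1| = sqrt((-8.7)^2 + (-0.5)^2) = sqrt(75.94) = 8.7144
|z2| = sqrt((-2.2)^2 + 5.9^2) = sqrt(39.65) = 6.2968
z1+z2 = -10.9000 + 5.4000i
|z1+z2| = sqrt(147.97) = 12.1643
|z1|+|z2| = 8.7144 + 6.2968 = 15.0112

|z1+z2| = 12.1643 ≤ |z1|+|z2| = 15.0112 (verified)


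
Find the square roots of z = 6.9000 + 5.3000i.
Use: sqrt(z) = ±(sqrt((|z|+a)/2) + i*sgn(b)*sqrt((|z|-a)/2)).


|z| = sqrt(47.61+28.09) = 8.7006
sqrt((|z|+a)/2) = sqrt((8.7006+6.9)/2) = sqrt(7.8003) = 2.7929
sqrt((|z|-a)/2) = sqrt((8.7006-6.9)/2) = sqrt(0.9003) = 0.9488

±(2.7929 + 0.9488i) i.e. 2.7929 + 0.9488i and -2.7929 - 0.9488i


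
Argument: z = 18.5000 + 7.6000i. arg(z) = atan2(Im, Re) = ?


Re = 18.5, Im = 7.6
arg = atan2(7.6, 18.5) = 22.3334 degrees

arg(z) = 22.3334 degrees


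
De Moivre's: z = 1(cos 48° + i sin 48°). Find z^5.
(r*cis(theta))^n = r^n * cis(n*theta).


r^5 = 1^5 = 1
n*theta = 5*48° = 240° = 240° (mod 360)
a = 1*cos(240°) = -0.5000
b = 1*sin(240°) = -0.8660

1 cis(240°) = -0.5000 - 0.8660i


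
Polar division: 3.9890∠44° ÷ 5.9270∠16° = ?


r = 3.9890 / 5.9270 = 0.6730
theta = 44° - 16° = 28° = 28° (mod 360)

0.6730 cis(28°)


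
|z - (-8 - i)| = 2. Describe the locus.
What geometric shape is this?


|z - z0| = r is a circle with center z0 and radius r.
Center = (-8, -1), radius = 2

Circle with center (-8, -1) and radius 2


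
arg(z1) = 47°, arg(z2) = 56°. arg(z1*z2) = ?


arg(z1*z2) = 47° + 56° = 103°
Normalized to (-180°, 180°]: 103°

103°


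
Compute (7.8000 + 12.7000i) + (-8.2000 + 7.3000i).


Real: 7.8 - 8.2 = -0.4
Imag: 12.7 + 7.3 = 20

-0.4000 + 20.0000i


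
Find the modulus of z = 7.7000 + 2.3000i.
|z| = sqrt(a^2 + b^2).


|z| = sqrt(7.7^2 + 2.3^2) = sqrt(59.29 + 5.29) = sqrt(64.58) = 8.0362

|z| = 8.0362


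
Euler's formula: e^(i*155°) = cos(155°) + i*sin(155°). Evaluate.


cos(155°) = -0.9063
sin(155°) = 0.4226

e^(i*155°) = -0.9063 + 0.4226i


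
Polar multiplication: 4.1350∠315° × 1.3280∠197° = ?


r = 4.1350 * 1.3280 = 5.4913
theta = 315° + 197° = 512° = 152° (mod 360)

5.4913 cis(152°)


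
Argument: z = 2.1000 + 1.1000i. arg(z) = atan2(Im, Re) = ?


Re = 2.1, Im = 1.1
arg = atan2(1.1, 2.1) = 27.6460 degrees

arg(z) = 27.6460 degrees


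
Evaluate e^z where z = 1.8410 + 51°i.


e^1.8410 = 6.3028
cos(51°) = 0.62932
sin(51°) = 0.77715
Real = 6.3028*0.62932 = 3.9665
Imag = 6.3028*0.77715 = 4.8982

3.9665 + 4.8982i


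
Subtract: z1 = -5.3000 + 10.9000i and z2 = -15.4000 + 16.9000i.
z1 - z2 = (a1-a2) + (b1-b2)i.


Real: -5.3 + 15.4 = 10.1
Imag: 10.9 - 16.9 = -6

10.1000 - 6.0000i


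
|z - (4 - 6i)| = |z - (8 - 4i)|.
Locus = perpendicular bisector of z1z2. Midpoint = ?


Equal distances means the locus is the perpendicular bisector of z1 and z2.
Midpoint = ((4+8)/2, (-6+(-4))/2) = (6.0000, -5.0000)

Perpendicular bisector through (6.0000, -5.0000)


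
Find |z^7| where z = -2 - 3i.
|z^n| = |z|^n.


|z| = sqrt(4+9) = sqrt(13) = 3.6056
|z^7| = |z|^7 = (sqrt(13))^7 = 13^3 * sqrt(13) = 2197*sqrt(13)

|z^7| = 2197*sqrt(13) ≈ 7921.3962


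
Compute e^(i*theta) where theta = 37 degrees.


cos(37°) = 0.7986
sin(37°) = 0.6018

e^(i*37°) = 0.7986 + 0.6018i


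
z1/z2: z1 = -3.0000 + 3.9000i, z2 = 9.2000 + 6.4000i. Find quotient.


Conjugate of z2 = 9.2000 - 6.4000i
Numerator: (-3.0000 + 3.9000i)(9.2000 - 6.4000i) = -2.6400 + 55.0800i
Denominator: 9.2^2 + 6.4^2 = 125.6
Result = (-2.6400 + 55.0800i)/125.6

-0.0210 + 0.4385i


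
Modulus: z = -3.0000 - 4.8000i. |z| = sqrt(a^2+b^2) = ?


|z| = sqrt((-3)^2 + (-4.8)^2) = sqrt(9 + 23.04) = sqrt(32.04) = 5.6604

|z| = 5.6604


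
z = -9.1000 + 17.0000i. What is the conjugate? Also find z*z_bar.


z_bar = -9.1000 - 17.0000i
z*z_bar = (-9.1)^2 + 17^2 = 82.81 + 289 = 371.81

z_bar = -9.1000 - 17.0000i, z*z_bar = 371.81


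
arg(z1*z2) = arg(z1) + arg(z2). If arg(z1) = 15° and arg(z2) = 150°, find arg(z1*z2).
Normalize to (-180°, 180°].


arg(z1*z2) = 15° + 150° = 165°
Normalized to (-180°, 180°]: 165°

165°


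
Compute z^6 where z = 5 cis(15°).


r^6 = 5^6 = 15625
n*theta = 6*15° = 90° = 90° (mod 360)
a = 15625*cos(90°) = 0
b = 15625*sin(90°) = 15625.0000

15625 cis(90°) = 0 + 15625.0000i


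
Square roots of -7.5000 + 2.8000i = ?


|z| = sqrt(56.25+7.84) = 8.0056
sqrt((|z|+a)/2) = sqrt((8.0056+(-7.5))/2) = sqrt(0.2528) = 0.5028
sqrt((|z|-a)/2) = sqrt((8.0056-(-7.5))/2) = sqrt(7.7528) = 2.7844

±(0.5028 + 2.7844i) i.e. 0.5028 + 2.7844i and -0.5028 - 2.7844i


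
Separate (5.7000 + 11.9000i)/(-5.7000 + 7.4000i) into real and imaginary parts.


Multiply by conjugate: (5.7000 + 11.9000i)(-5.7000 - 7.4000i) / ((-5.7)^2 + 7.4^2)
Numerator real = 5.7*(-5.7) + 11.9*7.4 = 55.57
Numerator imag = 11.9*(-5.7) - 5.7*7.4 = -110.01
Denominator = 87.25
Re(z) = 55.57/87.25 = 0.6369
Im(z) = -110.01/87.25 = -1.2609

Re(z) = 0.6369, Im(z) = -1.2609


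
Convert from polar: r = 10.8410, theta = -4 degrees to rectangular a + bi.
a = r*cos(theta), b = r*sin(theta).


a = 10.8410*cos(-4°) = 10.8410*0.997564 = 10.8146
b = 10.8410*sin(-4°) = 10.8410*(-0.069756) = -0.7562

10.8146 - 0.7562i


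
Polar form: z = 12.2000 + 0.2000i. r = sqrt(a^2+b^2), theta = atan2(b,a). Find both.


r = sqrt(148.84+0.04) = sqrt(148.88) = 12.2016
theta = atan2(0.2, 12.2) = 0.9392 degrees

r = 12.2016, theta = 0.9392 degrees


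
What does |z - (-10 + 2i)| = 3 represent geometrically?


|z - z0| = r is a circle with center z0 and radius r.
Center = (-10, 2), radius = 3

Circle with center (-10, 2) and radius 3


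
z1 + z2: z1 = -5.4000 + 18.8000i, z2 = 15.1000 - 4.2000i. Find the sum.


Real: -5.4 + 15.1 = 9.7
Imag: 18.8 - 4.2 = 14.6

9.7000 + 14.6000i


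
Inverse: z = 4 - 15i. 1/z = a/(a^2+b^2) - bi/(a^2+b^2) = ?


|z|^2 = 16+225 = 241
1/z = (4 + 15i)/241

1/z = 0.0166 + 0.0622i


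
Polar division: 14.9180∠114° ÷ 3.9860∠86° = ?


r = 14.9180 / 3.9860 = 3.7426
theta = 114° - 86° = 28° = 28° (mod 360)

3.7426 cis(28°)


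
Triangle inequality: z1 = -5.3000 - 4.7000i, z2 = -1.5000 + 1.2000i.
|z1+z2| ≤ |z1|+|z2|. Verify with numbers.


|z1| = sqrt((-5.3)^2 + (-4.7)^2) = sqrt(50.18) = 7.0838
|z2| = sqrt((-1.5)^2 + 1.2^2) = sqrt(3.69) = 1.9209
z1+z2 = -6.8000 - 3.5000i
|z1+z2| = sqrt(58.49) = 7.6479
|z1|+|z2| = 7.0838 + 1.9209 = 9.0047

|z1+z2| = 7.6479 ≤ |z1|+|z2| = 9.0047 (verified)


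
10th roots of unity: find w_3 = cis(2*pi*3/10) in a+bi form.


Angle = 360*3/10 = 108°
a = cos(108°) = -0.3090
b = sin(108°) = 0.9511

-0.3090 + 0.9511i


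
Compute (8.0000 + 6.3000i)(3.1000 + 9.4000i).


Real = 8*3.1 - 6.3*9.4 = 24.8 - 59.22 = -34.42
Imag = 8*9.4 + 3.1*6.3 = 75.2 + 19.53 = 94.73

-34.4200 + 94.7300i


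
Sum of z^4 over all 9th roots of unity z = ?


The roots are w_k = w^k with w = e^(2*pi*i/9), and (w^k)^4 = (w^4)^k.
So S = 1 + u + u^2 + ... + u^(8) with u = w^4.
4 = 0*9 + 4, so 4 is not a multiple of 9: u = w^4 ≠ 1 (w is a primitive 9th root), while u^9 = (w^9)^4 = 1.
Geometric series: S = (1 - u^9)/(1 - u) = (1 - 1)/(1 - u) = 0

S = 0


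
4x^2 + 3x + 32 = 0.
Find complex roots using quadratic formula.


disc = 3^2 - 4*4*32 = 9 - 512 = -503
sqrt(|disc|) = sqrt(503) = 22.4277
Real part = -3/(2*4) = -0.3750
Imag part = 22.4277/(2*4) = 2.8035

-0.3750 ± 2.8035i


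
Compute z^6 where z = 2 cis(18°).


r^6 = 2^6 = 64
n*theta = 6*18° = 108° = 108° (mod 360)
a = 64*cos(108°) = -19.7771
b = 64*sin(108°) = 60.8676

64 cis(108°) = -19.7771 + 60.8676i


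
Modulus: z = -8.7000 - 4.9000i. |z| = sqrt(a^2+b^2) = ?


|z| = sqrt((-8.7)^2 + (-4.9)^2) = sqrt(75.69 + 24.01) = sqrt(99.7) = 9.9850

|z| = 9.9850


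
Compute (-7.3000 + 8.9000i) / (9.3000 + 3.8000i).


Conjugate of z2 = 9.3000 - 3.8000i
Numerator: (-7.3000 + 8.9000i)(9.3000 - 3.8000i) = -34.0700 + 110.5100i
Denominator: 9.3^2 + 3.8^2 = 100.93
Result = (-34.0700 + 110.5100i)/100.93

-0.3376 + 1.0949i


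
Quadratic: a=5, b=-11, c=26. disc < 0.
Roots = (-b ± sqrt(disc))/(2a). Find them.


disc = (-11)^2 - 4*5*26 = 121 - 520 = -399
sqrt(|disc|) = sqrt(399) = 19.9750
Real part = 11/(2*5) = 1.1000
Imag part = 19.9750/(2*5) = 1.9975

1.1000 ± 1.9975i


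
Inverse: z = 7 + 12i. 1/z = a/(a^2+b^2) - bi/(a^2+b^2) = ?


|z|^2 = 49+144 = 193
1/z = (7 - 12i)/193

1/z = 0.0363 - 0.0622i


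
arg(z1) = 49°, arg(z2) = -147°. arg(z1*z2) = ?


arg(z1*z2) = 49° - 147° = -98°
Normalized to (-180°, 180°]: -98°

-98°


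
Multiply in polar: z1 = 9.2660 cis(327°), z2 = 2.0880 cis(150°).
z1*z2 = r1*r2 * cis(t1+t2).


r = 9.2660 * 2.0880 = 19.3474
theta = 327° + 150° = 477° = 117° (mod 360)

19.3474 cis(117°)


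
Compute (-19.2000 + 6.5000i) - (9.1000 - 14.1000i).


Real: -19.2 - 9.1 = -28.3
Imag: 6.5 + 14.1 = 20.6

-28.3000 + 20.6000i


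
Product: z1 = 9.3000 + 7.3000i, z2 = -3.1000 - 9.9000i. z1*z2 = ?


Real = 9.3*(-3.1) - 7.3*(-9.9) = -28.83 - (-72.27) = 43.44
Imag = 9.3*(-9.9) - (3.1)*7.3 = -92.07 - (22.63) = -114.7

43.4400 - 114.7000i


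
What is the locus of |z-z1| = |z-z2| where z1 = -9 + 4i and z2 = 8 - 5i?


Equal distances means the locus is the perpendicular bisector of z1 and z2.
Midpoint = ((-9+8)/2, (4+(-5))/2) = (-0.5000, -0.5000)

Perpendicular bisector through (-0.5000, -0.5000)


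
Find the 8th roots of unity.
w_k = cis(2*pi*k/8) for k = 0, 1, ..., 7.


The 8th roots of unity are cis(360k/8°) for k=0..7
Angle step = 360/8 = 45°
Primitive root: cis(45°)
Primitive root = 0.7071 + 0.7071i

8 roots at angles: 0°, 45°, 90°, 135°, 180°, 225°, 270°, 315°


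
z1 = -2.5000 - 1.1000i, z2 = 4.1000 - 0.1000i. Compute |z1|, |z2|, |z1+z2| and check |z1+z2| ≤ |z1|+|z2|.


|z1| = sqrt((-2.5)^2 + (-1.1)^2) = sqrt(7.46) = 2.7313
|z2| = sqrt(4.1^2 + (-0.1)^2) = sqrt(16.82) = 4.1012
z1+z2 = 1.6000 - 1.2000i
|z1+z2| = sqrt(4) = 2.0000
|z1|+|z2| = 2.7313 + 4.1012 = 6.8325

|z1+z2| = 2.0000 ≤ |z1|+|z2| = 6.8325 (verified)


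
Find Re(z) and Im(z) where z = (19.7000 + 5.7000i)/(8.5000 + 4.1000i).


Multiply by conjugate: (19.7000 + 5.7000i)(8.5000 - 4.1000i) / (8.5^2 + 4.1^2)
Numerator real = 19.7*8.5 + 5.7*4.1 = 190.82
Numerator imag = 5.7*8.5 - 19.7*4.1 = -32.32
Denominator = 89.06
Re(z) = 190.82/89.06 = 2.1426
Im(z) = -32.32/89.06 = -0.3629

Re(z) = 2.1426, Im(z) = -0.3629


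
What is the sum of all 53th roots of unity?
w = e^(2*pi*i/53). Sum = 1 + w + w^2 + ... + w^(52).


The sum of all 53th roots of unity is 0.
Geometric series: (1 - w^53)/(1 - w) = (1-1)/(1-w) = 0 since w^53 = 1, w ≠ 1.
Alternatively: coefficient of z^52 in z^53 - 1 is 0.

0


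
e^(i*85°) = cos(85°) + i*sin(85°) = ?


cos(85°) = 0.0872
sin(85°) = 0.9962

e^(i*85°) = 0.0872 + 0.9962i


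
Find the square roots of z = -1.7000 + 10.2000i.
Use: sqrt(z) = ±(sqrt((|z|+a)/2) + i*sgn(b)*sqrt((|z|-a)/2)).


|z| = sqrt(2.89+104.04) = 10.3407
sqrt((|z|+a)/2) = sqrt((10.3407+(-1.7))/2) = sqrt(4.3203) = 2.0785
sqrt((|z|-a)/2) = sqrt((10.3407-(-1.7))/2) = sqrt(6.0203) = 2.4536

±(2.0785 + 2.4536i) i.e. 2.0785 + 2.4536i and -2.0785 - 2.4536i


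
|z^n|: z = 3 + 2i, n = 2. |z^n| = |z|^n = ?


|z| = sqrt(9+4) = sqrt(13) = 3.6056
|z^2| = |z|^2 = (sqrt(13))^2 = 13

|z^2| = 13


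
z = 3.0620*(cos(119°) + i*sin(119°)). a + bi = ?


a = 3.0620*cos(119°) = 3.0620*(-0.4848) = -1.4845
b = 3.0620*sin(119°) = 3.0620*0.87462 = 2.6781

-1.4845 + 2.6781i


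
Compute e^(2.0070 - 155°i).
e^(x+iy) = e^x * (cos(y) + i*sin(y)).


e^2.0070 = 7.4410
cos(-155°) = -0.9063
sin(-155°) = -0.42262
Real = 7.4410*(-0.9063) = -6.7438
Imag = 7.4410*(-0.42262) = -3.1447

-6.7438 - 3.1447i


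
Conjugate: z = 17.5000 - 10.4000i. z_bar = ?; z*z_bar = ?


z_bar = 17.5000 + 10.4000i
z*z_bar = 17.5^2 + (-10.4)^2 = 306.25 + 108.16 = 414.41

z_bar = 17.5000 + 10.4000i, z*z_bar = 414.41


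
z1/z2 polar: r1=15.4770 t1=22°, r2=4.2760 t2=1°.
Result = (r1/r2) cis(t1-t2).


r = 15.4770 / 4.2760 = 3.6195
theta = 22° - 1° = 21° = 21° (mod 360)

3.6195 cis(21°)


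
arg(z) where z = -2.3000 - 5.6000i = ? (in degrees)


Re = -2.3, Im = -5.6
arg = atan2(-5.6, -2.3) = -112.3287 degrees

arg(z) = -112.3287 degrees


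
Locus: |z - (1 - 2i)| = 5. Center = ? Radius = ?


|z - z0| = r is a circle with center z0 and radius r.
Center = (1, -2), radius = 5

Circle with center (1, -2) and radius 5


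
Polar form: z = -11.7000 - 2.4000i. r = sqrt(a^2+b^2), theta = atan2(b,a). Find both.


r = sqrt(136.89+5.76) = sqrt(142.65) = 11.9436
theta = atan2(-2.4, -11.7) = -168.4078 degrees

r = 11.9436, theta = -168.4078 degrees


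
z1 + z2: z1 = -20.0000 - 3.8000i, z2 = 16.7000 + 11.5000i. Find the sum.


Real: -20 + 16.7 = -3.3
Imag: -3.8 + 11.5 = 7.7

-3.3000 + 7.7000i


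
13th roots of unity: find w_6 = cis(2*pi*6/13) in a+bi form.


Angle = 360*6/13 = 166.1538°
a = cos(166.1538°) = -0.9709
b = sin(166.1538°) = 0.2393

-0.9709 + 0.2393i


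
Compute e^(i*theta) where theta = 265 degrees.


cos(265°) = -0.0872
sin(265°) = -0.9962

e^(i*265°) = -0.0872 - 0.9962i


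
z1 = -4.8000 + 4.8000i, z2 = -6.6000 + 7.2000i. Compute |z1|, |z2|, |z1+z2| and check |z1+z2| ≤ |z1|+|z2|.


|z1| = sqrt((-4.8)^2 + 4.8^2) = sqrt(46.08) = 6.7882
|z2| = sqrt((-6.6)^2 + 7.2^2) = sqrt(95.4) = 9.7673
z1+z2 = -11.4000 + 12.0000i
|z1+z2| = sqrt(273.96) = 16.5517
|z1|+|z2| = 6.7882 + 9.7673 = 16.5555

|z1+z2| = 16.5517 ≤ |z1|+|z2| = 16.5555 (verified)


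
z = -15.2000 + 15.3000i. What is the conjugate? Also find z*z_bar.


z_bar = -15.2000 - 15.3000i
z*z_bar = (-15.2)^2 + 15.3^2 = 231.04 + 234.09 = 465.13

z_bar = -15.2000 - 15.3000i, z*z_bar = 465.13


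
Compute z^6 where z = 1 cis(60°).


r^6 = 1^6 = 1
n*theta = 6*60° = 360° = 0° (mod 360)
a = 1*cos(0°) = 1.0000
b = 1*sin(0°) = 0

1 cis(0°) = 1.0000 + 0i


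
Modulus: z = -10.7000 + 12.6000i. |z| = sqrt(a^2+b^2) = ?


|z| = sqrt((-10.7)^2 + 12.6^2) = sqrt(114.49 + 158.76) = sqrt(273.25) = 16.5303

|z| = 16.5303


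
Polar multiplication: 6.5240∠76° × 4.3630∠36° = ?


r = 6.5240 * 4.3630 = 28.4642
theta = 76° + 36° = 112° = 112° (mod 360)

28.4642 cis(112°)


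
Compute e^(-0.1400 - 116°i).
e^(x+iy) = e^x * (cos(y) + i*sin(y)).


e^-0.1400 = 0.8694
cos(-116°) = -0.4384
sin(-116°) = -0.8988
Real = 0.8694*(-0.4384) = -0.3811
Imag = 0.8694*(-0.8988) = -0.7814

-0.3811 - 0.7814i


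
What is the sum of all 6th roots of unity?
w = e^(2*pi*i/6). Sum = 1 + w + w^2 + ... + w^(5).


The sum of all 6th roots of unity is 0.
Geometric series: (1 - w^6)/(1 - w) = (1-1)/(1-w) = 0 since w^6 = 1, w ≠ 1.
Alternatively: coefficient of z^5 in z^6 - 1 is 0.

0


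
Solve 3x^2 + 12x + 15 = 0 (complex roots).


disc = 12^2 - 4*3*15 = 144 - 180 = -36
sqrt(|disc|) = sqrt(36) = 6.0000
Real part = -12/(2*3) = -2.0000
Imag part = 6.0000/(2*3) = 1.0000

-2.0000 ± 1.0000i


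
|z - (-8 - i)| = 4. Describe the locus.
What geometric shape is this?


|z - z0| = r is a circle with center z0 and radius r.
Center = (-8, -1), radius = 4

Circle with center (-8, -1) and radius 4


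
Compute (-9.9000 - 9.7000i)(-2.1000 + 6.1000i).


Real = -9.9*(-2.1) - (-9.7)*6.1 = 20.79 - (-59.17) = 79.96
Imag = -9.9*6.1 - (2.1)*(-9.7) = -60.39 + 20.37 = -40.02

79.9600 - 40.0200i


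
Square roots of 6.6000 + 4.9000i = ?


|z| = sqrt(43.56+24.01) = 8.2201
sqrt((|z|+a)/2) = sqrt((8.2201+6.6)/2) = sqrt(7.4100) = 2.7221
sqrt((|z|-a)/2) = sqrt((8.2201-6.6)/2) = sqrt(0.8100) = 0.9000

±(2.7221 + 0.9000i) i.e. 2.7221 + 0.9000i and -2.7221 - 0.9000i


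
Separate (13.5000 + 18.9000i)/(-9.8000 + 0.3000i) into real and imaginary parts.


Multiply by conjugate: (13.5000 + 18.9000i)(-9.8000 - 0.3000i) / ((-9.8)^2 + 0.3^2)
Numerator real = 13.5*(-9.8) + 18.9*0.3 = -126.63
Numerator imag = 18.9*(-9.8) - 13.5*0.3 = -189.27
Denominator = 96.13
Re(z) = -126.63/96.13 = -1.3173
Im(z) = -189.27/96.13 = -1.9689

Re(z) = -1.3173, Im(z) = -1.9689


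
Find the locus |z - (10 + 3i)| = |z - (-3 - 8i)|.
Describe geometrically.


Equal distances means the locus is the perpendicular bisector of z1 and z2.
Midpoint = ((10+(-3))/2, (3+(-8))/2) = (3.5000, -2.5000)

Perpendicular bisector through (3.5000, -2.5000)


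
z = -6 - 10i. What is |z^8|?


|z| = sqrt(36+100) = sqrt(136) = 11.6619
|z^8| = |z|^8 = (sqrt(136))^8 = 136^4 = 342102016

|z^8| = 342102016


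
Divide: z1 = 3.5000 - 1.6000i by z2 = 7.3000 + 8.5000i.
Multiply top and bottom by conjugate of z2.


Conjugate of z2 = 7.3000 - 8.5000i
Numerator: (3.5000 - 1.6000i)(7.3000 - 8.5000i) = 11.9500 - 41.4300i
Denominator: 7.3^2 + 8.5^2 = 125.54
Result = (11.9500 - 41.4300i)/125.54

0.0952 - 0.3300i


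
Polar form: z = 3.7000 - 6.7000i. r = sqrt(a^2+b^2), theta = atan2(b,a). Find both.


r = sqrt(13.69+44.89) = sqrt(58.58) = 7.6538
theta = atan2(-6.7, 3.7) = -61.0908 degrees

r = 7.6538, theta = -61.0908 degrees


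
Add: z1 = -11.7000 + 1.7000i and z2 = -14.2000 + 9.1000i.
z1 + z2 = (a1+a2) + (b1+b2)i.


Real: -11.7 - 14.2 = -25.9
Imag: 1.7 + 9.1 = 10.8

-25.9000 + 10.8000i


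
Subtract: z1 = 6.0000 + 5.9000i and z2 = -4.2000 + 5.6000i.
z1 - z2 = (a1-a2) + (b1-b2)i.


Real: 6 + 4.2 = 10.2
Imag: 5.9 - 5.6 = 0.3

10.2000 + 0.3000i


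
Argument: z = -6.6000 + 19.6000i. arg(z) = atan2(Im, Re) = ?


Re = -6.6, Im = 19.6
arg = atan2(19.6, -6.6) = 108.6102 degrees

arg(z) = 108.6102 degrees


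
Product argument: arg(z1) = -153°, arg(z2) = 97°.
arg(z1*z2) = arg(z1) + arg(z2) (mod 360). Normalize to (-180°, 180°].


arg(z1*z2) = -153° + 97° = -56°
Normalized to (-180°, 180°]: -56°

-56°


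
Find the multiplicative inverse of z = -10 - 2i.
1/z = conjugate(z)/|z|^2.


|z|^2 = 100+4 = 104
1/z = (-10 + 2i)/104

1/z = -0.0962 + 0.0192i


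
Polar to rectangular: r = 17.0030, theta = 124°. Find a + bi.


a = 17.0030*cos(124°) = 17.0030*(-0.559193) = -9.5080
b = 17.0030*sin(124°) = 17.0030*0.829038 = 14.0961

-9.5080 + 14.0961i


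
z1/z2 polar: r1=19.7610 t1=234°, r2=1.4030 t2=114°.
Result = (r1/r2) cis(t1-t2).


r = 19.7610 / 1.4030 = 14.0848
theta = 234° - 114° = 120° = 120° (mod 360)

14.0848 cis(120°)


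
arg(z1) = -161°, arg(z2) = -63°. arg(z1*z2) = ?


arg(z1*z2) = -161° - 63° = -224°
Normalized to (-180°, 180°]: 136°

136°


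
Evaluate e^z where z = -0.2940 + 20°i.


e^-0.2940 = 0.74528
cos(20°) = 0.9397
sin(20°) = 0.342
Real = 0.74528*0.9397 = 0.7003
Imag = 0.74528*0.342 = 0.2549

0.7003 + 0.2549i


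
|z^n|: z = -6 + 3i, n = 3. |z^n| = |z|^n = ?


|z| = sqrt(36+9) = sqrt(45) = 6.7082
|z^3| = |z|^3 = (sqrt(45))^3 = 45*sqrt(45)

|z^3| = 45*sqrt(45) ≈ 301.8692


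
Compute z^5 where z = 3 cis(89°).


r^5 = 3^5 = 243
n*theta = 5*89° = 445° = 85° (mod 360)
a = 243*cos(85°) = 21.1788
b = 243*sin(85°) = 242.0753

243 cis(85°) = 21.1788 + 242.0753i


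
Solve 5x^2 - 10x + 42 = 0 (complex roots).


disc = (-10)^2 - 4*5*42 = 100 - 840 = -740
sqrt(|disc|) = sqrt(740) = 27.2029
Real part = 10/(2*5) = 1.0000
Imag part = 27.2029/(2*5) = 2.7203

1.0000 ± 2.7203i


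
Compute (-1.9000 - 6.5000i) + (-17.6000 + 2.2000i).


Real: -1.9 - 17.6 = -19.5
Imag: -6.5 + 2.2 = -4.3

-19.5000 - 4.3000i


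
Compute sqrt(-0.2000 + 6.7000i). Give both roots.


|z| = sqrt(0.04+44.89) = 6.7030
sqrt((|z|+a)/2) = sqrt((6.7030+(-0.2))/2) = sqrt(3.2515) = 1.8032
sqrt((|z|-a)/2) = sqrt((6.7030-(-0.2))/2) = sqrt(3.4515) = 1.8578

±(1.8032 + 1.8578i) i.e. 1.8032 + 1.8578i and -1.8032 - 1.8578i


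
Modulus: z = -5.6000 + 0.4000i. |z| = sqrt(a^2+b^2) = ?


|z| = sqrt((-5.6)^2 + 0.4^2) = sqrt(31.36 + 0.16) = sqrt(31.52) = 5.6143

|z| = 5.6143


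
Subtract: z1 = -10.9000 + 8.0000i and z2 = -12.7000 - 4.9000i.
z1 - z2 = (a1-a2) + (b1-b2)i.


Real: -10.9 + 12.7 = 1.8
Imag: 8 + 4.9 = 12.9

1.8000 + 12.9000i


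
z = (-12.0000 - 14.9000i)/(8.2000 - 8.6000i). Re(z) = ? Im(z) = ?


Multiply by conjugate: (-12.0000 - 14.9000i)(8.2000 + 8.6000i) / (8.2^2 + (-8.6)^2)
Numerator real = -12*8.2 - (14.9)*(-8.6) = 29.74
Numerator imag = -14.9*8.2 - (-12)*(-8.6) = -225.38
Denominator = 141.2
Re(z) = 29.74/141.2 = 0.2106
Im(z) = -225.38/141.2 = -1.5962

Re(z) = 0.2106, Im(z) = -1.5962


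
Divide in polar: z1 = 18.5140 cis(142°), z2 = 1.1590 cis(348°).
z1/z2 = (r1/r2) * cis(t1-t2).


r = 18.5140 / 1.1590 = 15.9741
theta = 142° - 348° = -206° = 154° (mod 360)

15.9741 cis(154°)


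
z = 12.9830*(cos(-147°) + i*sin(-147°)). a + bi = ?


a = 12.9830*cos(-147°) = 12.9830*(-0.83867) = -10.8885
b = 12.9830*sin(-147°) = 12.9830*(-0.544639) = -7.0710

-10.8885 - 7.0710i


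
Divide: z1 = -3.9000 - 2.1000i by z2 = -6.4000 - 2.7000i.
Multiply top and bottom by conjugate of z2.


Conjugate of z2 = -6.4000 + 2.7000i
Numerator: (-3.9000 - 2.1000i)(-6.4000 + 2.7000i) = 30.6300 + 2.9100i
Denominator: (-6.4)^2 + (-2.7)^2 = 48.25
Result = (30.6300 + 2.9100i)/48.25

0.6348 + 0.0603i


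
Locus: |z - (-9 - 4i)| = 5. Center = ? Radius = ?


|z - z0| = r is a circle with center z0 and radius r.
Center = (-9, -4), radius = 5

Circle with center (-9, -4) and radius 5


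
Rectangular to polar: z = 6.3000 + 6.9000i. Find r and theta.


r = sqrt(39.69+47.61) = sqrt(87.3) = 9.3434
theta = atan2(6.9, 6.3) = 47.6026 degrees

r = 9.3434, theta = 47.6026 degrees


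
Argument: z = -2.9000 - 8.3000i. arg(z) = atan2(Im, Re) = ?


Re = -2.9, Im = -8.3
arg = atan2(-8.3, -2.9) = -109.2593 degrees

arg(z) = -109.2593 degrees


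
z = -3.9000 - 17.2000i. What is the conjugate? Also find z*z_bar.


z_bar = -3.9000 + 17.2000i
z*z_bar = (-3.9)^2 + (-17.2)^2 = 15.21 + 295.84 = 311.05

z_bar = -3.9000 + 17.2000i, z*z_bar = 311.05


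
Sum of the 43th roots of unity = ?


The sum of all 43th roots of unity is 0.
Geometric series: (1 - w^43)/(1 - w) = (1-1)/(1-w) = 0 since w^43 = 1, w ≠ 1.
Alternatively: coefficient of z^42 in z^43 - 1 is 0.

0


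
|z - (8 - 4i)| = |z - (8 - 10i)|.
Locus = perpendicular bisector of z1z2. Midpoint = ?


Equal distances means the locus is the perpendicular bisector of z1 and z2.
Midpoint = ((8+8)/2, (-4+(-10))/2) = (8.0000, -7.0000)

Perpendicular bisector through (8.0000, -7.0000)


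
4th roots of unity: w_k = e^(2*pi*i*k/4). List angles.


The 4th roots of unity are cis(360k/4°) for k=0..3
Angle step = 360/4 = 90°
Primitive root: cis(90°)
Primitive root = 0 + 1.0000i

4 roots at angles: 0°, 90°, 180°, 270°


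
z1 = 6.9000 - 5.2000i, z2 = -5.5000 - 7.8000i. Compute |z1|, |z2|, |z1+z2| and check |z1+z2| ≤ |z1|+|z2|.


|z1| = sqrt(6.9^2 + (-5.2)^2) = sqrt(74.65) = 8.6400
|z2| = sqrt((-5.5)^2 + (-7.8)^2) = sqrt(91.09) = 9.5441
z1+z2 = 1.4000 - 13.0000i
|z1+z2| = sqrt(170.96) = 13.0752
|z1|+|z2| = 8.6400 + 9.5441 = 18.1841

|z1+z2| = 13.0752 ≤ |z1|+|z2| = 18.1841 (verified)


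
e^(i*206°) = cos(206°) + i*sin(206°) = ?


cos(206°) = -0.8988
sin(206°) = -0.4384

e^(i*206°) = -0.8988 - 0.4384i


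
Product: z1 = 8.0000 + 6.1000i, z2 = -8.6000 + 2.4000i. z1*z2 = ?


Real = 8*(-8.6) - 6.1*2.4 = -68.8 - 14.64 = -83.44
Imag = 8*2.4 - (8.6)*6.1 = 19.2 - (52.46) = -33.26

-83.4400 - 33.2600i


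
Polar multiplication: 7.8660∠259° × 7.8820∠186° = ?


r = 7.8660 * 7.8820 = 61.9998
theta = 259° + 186° = 445° = 85° (mod 360)

61.9998 cis(85°)


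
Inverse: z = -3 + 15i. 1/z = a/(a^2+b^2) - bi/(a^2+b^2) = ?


|z|^2 = 9+225 = 234
1/z = (-3 - 15i)/234

1/z = -0.0128 - 0.0641i


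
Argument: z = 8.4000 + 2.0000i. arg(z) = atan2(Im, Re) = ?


Re = 8.4, Im = 2
arg = atan2(2, 8.4) = 13.3925 degrees

arg(z) = 13.3925 degrees


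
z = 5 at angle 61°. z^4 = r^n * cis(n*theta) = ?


r^4 = 5^4 = 625
n*theta = 4*61° = 244° = 244° (mod 360)
a = 625*cos(244°) = -273.9820
b = 625*sin(244°) = -561.7463

625 cis(244°) = -273.9820 - 561.7463i


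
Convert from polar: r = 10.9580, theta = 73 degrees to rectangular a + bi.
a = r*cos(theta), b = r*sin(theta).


a = 10.9580*cos(73°) = 10.9580*0.29237 = 3.2038
b = 10.9580*sin(73°) = 10.9580*0.956305 = 10.4792

3.2038 + 10.4792i


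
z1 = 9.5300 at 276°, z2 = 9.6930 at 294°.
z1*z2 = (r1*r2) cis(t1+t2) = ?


r = 9.5300 * 9.6930 = 92.3743
theta = 276° + 294° = 570° = 210° (mod 360)

92.3743 cis(210°)


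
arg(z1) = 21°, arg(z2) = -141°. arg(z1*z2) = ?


arg(z1*z2) = 21° - 141° = -120°
Normalized to (-180°, 180°]: -120°

-120°


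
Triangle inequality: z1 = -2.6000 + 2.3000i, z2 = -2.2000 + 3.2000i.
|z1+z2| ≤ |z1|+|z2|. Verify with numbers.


|z1| = sqrt((-2.6)^2 + 2.3^2) = sqrt(12.05) = 3.4713
|z2| = sqrt((-2.2)^2 + 3.2^2) = sqrt(15.08) = 3.8833
z1+z2 = -4.8000 + 5.5000i
|z1+z2| = sqrt(53.29) = 7.3000
|z1|+|z2| = 3.4713 + 3.8833 = 7.3546

|z1+z2| = 7.3000 ≤ |z1|+|z2| = 7.3546 (verified)


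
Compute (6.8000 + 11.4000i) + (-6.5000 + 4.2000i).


Real: 6.8 - 6.5 = 0.3
Imag: 11.4 + 4.2 = 15.6

0.3000 + 15.6000i


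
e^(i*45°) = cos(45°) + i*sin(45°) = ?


cos(45°) = 0.7071
sin(45°) = 0.7071

e^(i*45°) = 0.7071 + 0.7071i


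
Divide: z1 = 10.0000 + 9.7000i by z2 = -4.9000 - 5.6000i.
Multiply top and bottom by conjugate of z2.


Conjugate of z2 = -4.9000 + 5.6000i
Numerator: (10.0000 + 9.7000i)(-4.9000 + 5.6000i) = -103.3200 + 8.4700i
Denominator: (-4.9)^2 + (-5.6)^2 = 55.37
Result = (-103.3200 + 8.4700i)/55.37

-1.8660 + 0.1530i


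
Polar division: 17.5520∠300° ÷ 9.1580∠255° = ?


r = 17.5520 / 9.1580 = 1.9166
theta = 300° - 255° = 45° = 45° (mod 360)

1.9166 cis(45°)


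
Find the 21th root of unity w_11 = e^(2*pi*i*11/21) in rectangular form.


Angle = 360*11/21 = 188.5714°
a = cos(188.5714°) = -0.9888
b = sin(188.5714°) = -0.1490

-0.9888 - 0.1490i


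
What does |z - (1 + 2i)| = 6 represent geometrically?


|z - z0| = r is a circle with center z0 and radius r.
Center = (1, 2), radius = 6

Circle with center (1, 2) and radius 6


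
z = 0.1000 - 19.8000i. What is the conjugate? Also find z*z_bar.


z_bar = 0.1000 + 19.8000i
z*z_bar = 0.1^2 + (-19.8)^2 = 0.01 + 392.04 = 392.05

z_bar = 0.1000 + 19.8000i, z*z_bar = 392.05


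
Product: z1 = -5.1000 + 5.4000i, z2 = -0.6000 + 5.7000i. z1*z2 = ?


Real = -5.1*(-0.6) - 5.4*5.7 = 3.06 - 30.78 = -27.72
Imag = -5.1*5.7 - (0.6)*5.4 = -29.07 - (3.24) = -32.31

-27.7200 - 32.3100i


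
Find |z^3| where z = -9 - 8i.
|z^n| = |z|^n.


|z| = sqrt(81+64) = sqrt(145) = 12.0416
|z^3| = |z|^3 = (sqrt(145))^3 = 145*sqrt(145)

|z^3| = 145*sqrt(145) ≈ 1746.0312


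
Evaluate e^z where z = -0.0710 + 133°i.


e^-0.0710 = 0.93146
cos(133°) = -0.682
sin(133°) = 0.73135
Real = 0.93146*(-0.682) = -0.6353
Imag = 0.93146*0.73135 = 0.6812

-0.6353 + 0.6812i


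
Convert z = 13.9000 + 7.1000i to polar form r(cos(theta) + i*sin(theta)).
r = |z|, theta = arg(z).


r = sqrt(193.21+50.41) = sqrt(243.62) = 15.6083
theta = atan2(7.1, 13.9) = 27.0576 degrees

r = 15.6083, theta = 27.0576 degrees


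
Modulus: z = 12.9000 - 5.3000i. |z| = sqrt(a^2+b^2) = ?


|z| = sqrt(12.9^2 + (-5.3)^2) = sqrt(166.41 + 28.09) = sqrt(194.5) = 13.9463

|z| = 13.9463


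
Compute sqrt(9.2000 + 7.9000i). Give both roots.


|z| = sqrt(84.64+62.41) = 12.1264
sqrt((|z|+a)/2) = sqrt((12.1264+9.2)/2) = sqrt(10.6632) = 3.2655
sqrt((|z|-a)/2) = sqrt((12.1264-9.2)/2) = sqrt(1.4632) = 1.2096

±(3.2655 + 1.2096i) i.e. 3.2655 + 1.2096i and -3.2655 - 1.2096i


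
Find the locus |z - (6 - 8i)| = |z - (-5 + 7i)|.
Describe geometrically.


Equal distances means the locus is the perpendicular bisector of z1 and z2.
Midpoint = ((6+(-5))/2, (-8+7)/2) = (0.5000, -0.5000)

Perpendicular bisector through (0.5000, -0.5000)


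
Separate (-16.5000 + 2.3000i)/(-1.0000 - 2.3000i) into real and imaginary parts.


Multiply by conjugate: (-16.5000 + 2.3000i)(-1.0000 + 2.3000i) / ((-1)^2 + (-2.3)^2)
Numerator real = -16.5*(-1) + 2.3*(-2.3) = 11.21
Numerator imag = 2.3*(-1) - (-16.5)*(-2.3) = -40.25
Denominator = 6.29
Re(z) = 11.21/6.29 = 1.7822
Im(z) = -40.25/6.29 = -6.3990

Re(z) = 1.7822, Im(z) = -6.3990


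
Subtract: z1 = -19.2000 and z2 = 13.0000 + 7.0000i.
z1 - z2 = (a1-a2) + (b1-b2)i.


Real: -19.2 - 13 = -32.2
Imag: 0 - 7 = -7

-32.2000 - 7.0000i


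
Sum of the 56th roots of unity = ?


The sum of all 56th roots of unity is 0.
Geometric series: (1 - w^56)/(1 - w) = (1-1)/(1-w) = 0 since w^56 = 1, w ≠ 1.
Alternatively: coefficient of z^55 in z^56 - 1 is 0.

0


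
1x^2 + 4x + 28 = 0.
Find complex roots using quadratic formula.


disc = 4^2 - 4*1*28 = 16 - 112 = -96
sqrt(|disc|) = sqrt(96) = 9.7980
Real part = -4/(2*1) = -2.0000
Imag part = 9.7980/(2*1) = 4.8990

-2.0000 ± 4.8990i


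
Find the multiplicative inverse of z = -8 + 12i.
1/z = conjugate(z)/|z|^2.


|z|^2 = 64+144 = 208
1/z = (-8 - 12i)/208

1/z = -0.0385 - 0.0577i


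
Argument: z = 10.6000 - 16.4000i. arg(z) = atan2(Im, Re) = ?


Re = 10.6, Im = -16.4
arg = atan2(-16.4, 10.6) = -57.1237 degrees

arg(z) = -57.1237 degrees


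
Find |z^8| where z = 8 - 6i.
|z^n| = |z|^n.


|z| = sqrt(64+36) = sqrt(100) = 10
|z^8| = |z|^8 = 10^8 = 100000000

|z^8| = 100000000


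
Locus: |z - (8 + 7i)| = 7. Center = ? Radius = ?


|z - z0| = r is a circle with center z0 and radius r.
Center = (8, 7), radius = 7

Circle with center (8, 7) and radius 7


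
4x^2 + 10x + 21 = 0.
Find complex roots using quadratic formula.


disc = 10^2 - 4*4*21 = 100 - 336 = -236
sqrt(|disc|) = sqrt(236) = 15.3623
Real part = -10/(2*4) = -1.2500
Imag part = 15.3623/(2*4) = 1.9203

-1.2500 ± 1.9203i


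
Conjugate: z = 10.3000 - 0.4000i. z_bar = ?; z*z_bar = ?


z_bar = 10.3000 + 0.4000i
z*z_bar = 10.3^2 + (-0.4)^2 = 106.09 + 0.16 = 106.25

z_bar = 10.3000 + 0.4000i, z*z_bar = 106.25


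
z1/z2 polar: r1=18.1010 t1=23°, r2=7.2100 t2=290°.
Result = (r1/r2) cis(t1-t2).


r = 18.1010 / 7.2100 = 2.5105
theta = 23° - 290° = -267° = 93° (mod 360)

2.5105 cis(93°)


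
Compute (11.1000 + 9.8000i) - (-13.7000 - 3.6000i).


Real: 11.1 + 13.7 = 24.8
Imag: 9.8 + 3.6 = 13.4

24.8000 + 13.4000i


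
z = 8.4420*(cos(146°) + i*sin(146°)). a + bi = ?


a = 8.4420*cos(146°) = 8.4420*(-0.829038) = -6.9987
b = 8.4420*sin(146°) = 8.4420*0.55919 = 4.7207

-6.9987 + 4.7207i


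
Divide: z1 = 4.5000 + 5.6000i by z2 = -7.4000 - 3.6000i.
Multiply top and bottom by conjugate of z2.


Conjugate of z2 = -7.4000 + 3.6000i
Numerator: (4.5000 + 5.6000i)(-7.4000 + 3.6000i) = -53.4600 - 25.2400i
Denominator: (-7.4)^2 + (-3.6)^2 = 67.72
Result = (-53.4600 - 25.2400i)/67.72

-0.7894 - 0.3727i


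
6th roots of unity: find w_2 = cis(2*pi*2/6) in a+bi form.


Angle = 360*2/6 = 120°
a = cos(120°) = -0.5000
b = sin(120°) = 0.8660

-0.5000 + 0.8660i


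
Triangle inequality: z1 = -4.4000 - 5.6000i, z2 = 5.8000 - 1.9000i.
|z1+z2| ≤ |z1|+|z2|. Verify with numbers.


|z1| = sqrt((-4.4)^2 + (-5.6)^2) = sqrt(50.72) = 7.1218
|z2| = sqrt(5.8^2 + (-1.9)^2) = sqrt(37.25) = 6.1033
z1+z2 = 1.4000 - 7.5000i
|z1+z2| = sqrt(58.21) = 7.6295
|z1|+|z2| = 7.1218 + 6.1033 = 13.2251

|z1+z2| = 7.6295 ≤ |z1|+|z2| = 13.2251 (verified)


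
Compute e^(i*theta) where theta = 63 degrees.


cos(63°) = 0.4540
sin(63°) = 0.8910

e^(i*63°) = 0.4540 + 0.8910i


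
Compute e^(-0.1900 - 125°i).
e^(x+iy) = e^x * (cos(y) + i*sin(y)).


e^-0.1900 = 0.8270
cos(-125°) = -0.573576
sin(-125°) = -0.81915
Real = 0.8270*(-0.573576) = -0.4743
Imag = 0.8270*(-0.81915) = -0.6774

-0.4743 - 0.6774i


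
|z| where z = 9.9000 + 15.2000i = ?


|z| = sqrt(9.9^2 + 15.2^2) = sqrt(98.01 + 231.04) = sqrt(329.05) = 18.1397

|z| = 18.1397


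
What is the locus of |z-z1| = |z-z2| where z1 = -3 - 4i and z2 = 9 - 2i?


Equal distances means the locus is the perpendicular bisector of z1 and z2.
Midpoint = ((-3+9)/2, (-4+(-2))/2) = (3.0000, -3.0000)

Perpendicular bisector through (3.0000, -3.0000)


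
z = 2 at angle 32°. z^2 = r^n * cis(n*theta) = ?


r^2 = 2^2 = 4
n*theta = 2*32° = 64° = 64° (mod 360)
a = 4*cos(64°) = 1.7535
b = 4*sin(64°) = 3.5952

4 cis(64°) = 1.7535 + 3.5952i


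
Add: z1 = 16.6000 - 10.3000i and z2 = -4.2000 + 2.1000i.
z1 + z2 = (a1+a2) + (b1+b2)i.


Real: 16.6 - 4.2 = 12.4
Imag: -10.3 + 2.1 = -8.2

12.4000 - 8.2000i


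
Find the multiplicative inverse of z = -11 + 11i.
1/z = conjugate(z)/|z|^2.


|z|^2 = 121+121 = 242
1/z = (-11 - 11i)/242

1/z = -0.0455 - 0.0455i


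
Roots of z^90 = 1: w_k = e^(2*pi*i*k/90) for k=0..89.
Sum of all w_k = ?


The sum of all 90th roots of unity is 0.
Geometric series: (1 - w^90)/(1 - w) = (1-1)/(1-w) = 0 since w^90 = 1, w ≠ 1.
Alternatively: coefficient of z^89 in z^90 - 1 is 0.

0


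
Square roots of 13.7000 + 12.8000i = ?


|z| = sqrt(187.69+163.84) = 18.7491
sqrt((|z|+a)/2) = sqrt((18.7491+13.7)/2) = sqrt(16.2246) = 4.0280
sqrt((|z|-a)/2) = sqrt((18.7491-13.7)/2) = sqrt(2.5246) = 1.5889

±(4.0280 + 1.5889i) i.e. 4.0280 + 1.5889i and -4.0280 - 1.5889i


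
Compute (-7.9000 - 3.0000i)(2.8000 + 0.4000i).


Real = -7.9*2.8 - (-3)*0.4 = -22.12 - (-1.2) = -20.92
Imag = -7.9*0.4 + 2.8*(-3) = -3.16 - (8.4) = -11.56

-20.9200 - 11.5600i


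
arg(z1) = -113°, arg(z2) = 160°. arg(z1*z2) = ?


arg(z1*z2) = -113° + 160° = 47°
Normalized to (-180°, 180°]: 47°

47°


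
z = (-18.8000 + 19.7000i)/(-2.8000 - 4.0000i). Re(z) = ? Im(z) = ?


Multiply by conjugate: (-18.8000 + 19.7000i)(-2.8000 + 4.0000i) / ((-2.8)^2 + (-4)^2)
Numerator real = -18.8*(-2.8) + 19.7*(-4) = -26.16
Numerator imag = 19.7*(-2.8) - (-18.8)*(-4) = -130.36
Denominator = 23.84
Re(z) = -26.16/23.84 = -1.0973
Im(z) = -130.36/23.84 = -5.4681

Re(z) = -1.0973, Im(z) = -5.4681


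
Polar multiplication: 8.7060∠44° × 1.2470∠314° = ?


r = 8.7060 * 1.2470 = 10.8564
theta = 44° + 314° = 358° = 358° (mod 360)

10.8564 cis(358°)


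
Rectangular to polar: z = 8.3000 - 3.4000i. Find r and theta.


r = sqrt(68.89+11.56) = sqrt(80.45) = 8.9694
theta = atan2(-3.4, 8.3) = -22.2759 degrees

r = 8.9694, theta = -22.2759 degrees


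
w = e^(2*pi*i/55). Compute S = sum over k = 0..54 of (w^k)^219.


The roots are w_k = w^k with w = e^(2*pi*i/55), and (w^k)^219 = (w^219)^k.
So S = 1 + u + u^2 + ... + u^(54) with u = w^219.
219 = 3*55 + 54, so 219 is not a multiple of 55: u = (w^55)^3 * w^54 = w^54 ≠ 1 (w is a primitive 55th root), while u^55 = (w^55)^219 = 1.
Geometric series: S = (1 - u^55)/(1 - u) = (1 - 1)/(1 - u) = 0

S = 0


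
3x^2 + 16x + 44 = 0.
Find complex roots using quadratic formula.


disc = 16^2 - 4*3*44 = 256 - 528 = -272
sqrt(|disc|) = sqrt(272) = 16.4924
Real part = -16/(2*3) = -2.6667
Imag part = 16.4924/(2*3) = 2.7487

-2.6667 ± 2.7487i


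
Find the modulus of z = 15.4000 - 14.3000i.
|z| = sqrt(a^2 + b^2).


|z| = sqrt(15.4^2 + (-14.3)^2) = sqrt(237.16 + 204.49) = sqrt(441.65) = 21.0155

|z| = 21.0155


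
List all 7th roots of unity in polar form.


The 7th roots of unity are cis(360k/7°) for k=0..6
Angle step = 360/7 = 51.4286°
Primitive root: cis(51.4286°)
Primitive root = 0.6235 + 0.7818i

7 roots at angles: 0°, 51.4286°, 102.8571°, 154.2857°, 205.7143°, 257.1429°, 308.5714°


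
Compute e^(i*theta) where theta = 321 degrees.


cos(321°) = 0.7771
sin(321°) = -0.6293

e^(i*321°) = 0.7771 - 0.6293i


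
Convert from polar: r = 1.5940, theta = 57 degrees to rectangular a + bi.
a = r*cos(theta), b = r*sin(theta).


a = 1.5940*cos(57°) = 1.5940*0.54464 = 0.8682
b = 1.5940*sin(57°) = 1.5940*0.83867 = 1.3368

0.8682 + 1.3368i
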